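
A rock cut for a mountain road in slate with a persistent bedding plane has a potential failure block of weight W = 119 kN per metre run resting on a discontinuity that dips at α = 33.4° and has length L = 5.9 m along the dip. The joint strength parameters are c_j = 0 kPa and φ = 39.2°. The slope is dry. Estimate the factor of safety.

Resolving the block weight along and normal to the plane and applying the Mohr–Coulomb strength on the joint:
N' = W cosα = 119·cos33.4° = 99.3 kN/m
Driving force T = W sinα = 119·sin33.4° = 65.5 kN/m
Resisting force R = c_j·L + N'·tanφ = 0·5.9 + 99.3·tan39.2° = 0.0 + 81.0 = 81.0 kN/m
FS = R / T = 81.0 / 65.5 = 1.237

FS = 1.24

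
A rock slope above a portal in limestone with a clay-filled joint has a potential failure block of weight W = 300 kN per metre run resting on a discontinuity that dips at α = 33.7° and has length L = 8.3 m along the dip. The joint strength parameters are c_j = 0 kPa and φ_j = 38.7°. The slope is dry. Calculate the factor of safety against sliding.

Resolving the block weight along and normal to the plane and applying the Mohr–Coulomb strength on the joint:
N' = W cosα = 300·cos33.7° = 249.6 kN/m
Driving force T = W sinα = 300·sin33.7° = 166.5 kN/m
Resisting force R = c_j·L + N'·tanφ_j = 0·8.3 + 249.6·tan38.7° = 0.0 + 200.0 = 200.0 kN/m
FS = R / T = 200.0 / 166.5 = 1.201

FS = 1.20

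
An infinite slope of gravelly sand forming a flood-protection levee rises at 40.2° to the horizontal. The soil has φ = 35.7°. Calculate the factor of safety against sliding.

For a dry cohesionless infinite slope the factor of safety is FS = tanφ / tanβ.
FS = tan35.7° / tan40.2° = 0.7186 / 0.8451 = 0.850

FS = 0.85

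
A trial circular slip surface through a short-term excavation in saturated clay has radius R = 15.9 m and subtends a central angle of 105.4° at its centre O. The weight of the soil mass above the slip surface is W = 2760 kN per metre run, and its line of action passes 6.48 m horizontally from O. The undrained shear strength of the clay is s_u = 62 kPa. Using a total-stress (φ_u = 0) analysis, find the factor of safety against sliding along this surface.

FS = 1.61

Taking moments about the centre O, the resisting moment is provided by the undrained shear strength acting along the arc:
Arc length L_a = R·θ = 15.9·(105.4°·π/180) = 15.9·1.8396 = 29.25 m
M_R = s_u·L_a·R = 62·29.25·15.9 = 28833.9 kN·m/m
M_D = W·d = 2760·6.48 = 17884.8 kN·m/m
FS = M_R / M_D = 28833.9 / 17884.8 = 1.612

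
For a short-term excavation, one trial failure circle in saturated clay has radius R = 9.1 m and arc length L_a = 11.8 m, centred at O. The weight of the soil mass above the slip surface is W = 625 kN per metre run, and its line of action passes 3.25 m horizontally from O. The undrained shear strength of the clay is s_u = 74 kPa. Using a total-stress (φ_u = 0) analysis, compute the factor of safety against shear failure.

Taking moments about the centre O, the resisting moment is provided by the undrained shear strength acting along the arc:
M_R = s_u·L_a·R = 74·11.80·9.1 = 7946.1 kN·m/m
M_D = W·d = 625·3.25 = 2031.2 kN·m/m
FS = M_R / M_D = 7946.1 / 2031.2 = 3.912

FS = 3.91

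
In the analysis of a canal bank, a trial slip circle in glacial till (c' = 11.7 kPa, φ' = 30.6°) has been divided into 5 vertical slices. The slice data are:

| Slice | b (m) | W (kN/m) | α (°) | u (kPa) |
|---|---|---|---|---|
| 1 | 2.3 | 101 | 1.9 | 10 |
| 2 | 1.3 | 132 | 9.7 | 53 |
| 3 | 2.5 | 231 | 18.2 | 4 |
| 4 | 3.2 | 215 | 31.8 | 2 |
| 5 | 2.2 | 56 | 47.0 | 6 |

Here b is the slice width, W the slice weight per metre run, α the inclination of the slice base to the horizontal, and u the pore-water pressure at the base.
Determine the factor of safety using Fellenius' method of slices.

Ordinary method of slices: FS = Σ[c'·Δl_i + (W_i cosα_i − u_i·Δl_i)·tanφ'] / Σ W_i sinα_i, with Δl_i = b_i / cosα_i.
Slice 1: Δl = 2.3/cos1.9° = 2.301 m; N'_1 = 101·cos1.9° − 10·2.301 = 77.9; c'Δl = 26.92; W sinα = 3.3
Slice 2: Δl = 1.3/cos9.7° = 1.319 m; N'_2 = 132·cos9.7° − 53·1.319 = 60.2; c'Δl = 15.43; W sinα = 22.2
Slice 3: Δl = 2.5/cos18.2° = 2.632 m; N'_3 = 231·cos18.2° − 4·2.632 = 208.9; c'Δl = 30.79; W sinα = 72.1
Slice 4: Δl = 3.2/cos31.8° = 3.765 m; N'_4 = 215·cos31.8° − 2·3.765 = 175.2; c'Δl = 44.05; W sinα = 113.3
Slice 5: Δl = 2.2/cos47.0° = 3.226 m; N'_5 = 56·cos47.0° − 6·3.226 = 18.8; c'Δl = 37.74; W sinα = 41.0
Σc'Δl = 154.9 kN/m; ΣN' = 541.1 kN/m; ΣW sinα = 252.0 kN/m
Resisting = 154.9 + 541.1·tan30.6° = 154.9 + 320.0 = 474.9 kN/m
FS = 474.9 / 252.0 = 1.885

FS = 1.88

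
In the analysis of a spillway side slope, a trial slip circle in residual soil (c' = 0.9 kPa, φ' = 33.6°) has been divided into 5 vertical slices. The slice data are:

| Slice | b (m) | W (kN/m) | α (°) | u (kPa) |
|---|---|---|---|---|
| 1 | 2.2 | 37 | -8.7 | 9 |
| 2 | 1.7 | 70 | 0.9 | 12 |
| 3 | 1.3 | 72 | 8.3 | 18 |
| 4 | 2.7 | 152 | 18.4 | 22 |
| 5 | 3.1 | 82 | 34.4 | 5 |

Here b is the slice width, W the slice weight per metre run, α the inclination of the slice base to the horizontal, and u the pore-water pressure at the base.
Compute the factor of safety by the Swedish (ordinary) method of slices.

FS = 1.73

Ordinary method of slices: FS = Σ[c'·Δl_i + (W_i cosα_i − u_i·Δl_i)·tanφ'] / Σ W_i sinα_i, with Δl_i = b_i / cosα_i.
Slice 1: Δl = 2.2/cos(-8.7°) = 2.226 m; N'_1 = 37·cos(-8.7°) − 9·2.226 = 16.5; c'Δl = 2.00; W sinα = -5.6
Slice 2: Δl = 1.7/cos0.9° = 1.700 m; N'_2 = 70·cos0.9° − 12·1.700 = 49.6; c'Δl = 1.53; W sinα = 1.1
Slice 3: Δl = 1.3/cos8.3° = 1.314 m; N'_3 = 72·cos8.3° − 18·1.314 = 47.6; c'Δl = 1.18; W sinα = 10.4
Slice 4: Δl = 2.7/cos18.4° = 2.845 m; N'_4 = 152·cos18.4° − 22·2.845 = 81.6; c'Δl = 2.56; W sinα = 48.0
Slice 5: Δl = 3.1/cos34.4° = 3.757 m; N'_5 = 82·cos34.4° − 5·3.757 = 48.9; c'Δl = 3.38; W sinα = 46.3
Σc'Δl = 10.7 kN/m; ΣN' = 244.2 kN/m; ΣW sinα = 100.2 kN/m
Resisting = 10.7 + 244.2·tan33.6° = 10.7 + 162.3 = 172.9 kN/m
FS = 172.9 / 100.2 = 1.726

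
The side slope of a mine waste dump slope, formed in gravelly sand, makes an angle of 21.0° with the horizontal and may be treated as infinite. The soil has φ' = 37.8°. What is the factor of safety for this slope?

For a dry cohesionless infinite slope the factor of safety is FS = tanφ' / tanβ.
FS = tan37.8° / tan21.0° = 0.7757 / 0.3839 = 2.021

FS = 2.02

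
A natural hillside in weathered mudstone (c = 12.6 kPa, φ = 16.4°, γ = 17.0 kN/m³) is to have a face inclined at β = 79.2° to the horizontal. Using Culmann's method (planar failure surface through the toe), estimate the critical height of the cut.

Culmann's analysis gives the critical failure plane at α_cr = (β + φ)/2 = (79.2 + 16.4)/2 = 47.8°, and the critical height
H_c = (4c/γ) · sinβ cosφ / [1 − cos(β − φ)]
    = (4·12.6/17.0) · sin79.2°·cos16.4° / [1 − cos(62.8°)]
    = 2.965 · 0.9823·0.9593 / [1 − 0.4571]
    = 2.965 · 0.9423 / 0.5429
    = 5.15 m

H_c = 5.15 m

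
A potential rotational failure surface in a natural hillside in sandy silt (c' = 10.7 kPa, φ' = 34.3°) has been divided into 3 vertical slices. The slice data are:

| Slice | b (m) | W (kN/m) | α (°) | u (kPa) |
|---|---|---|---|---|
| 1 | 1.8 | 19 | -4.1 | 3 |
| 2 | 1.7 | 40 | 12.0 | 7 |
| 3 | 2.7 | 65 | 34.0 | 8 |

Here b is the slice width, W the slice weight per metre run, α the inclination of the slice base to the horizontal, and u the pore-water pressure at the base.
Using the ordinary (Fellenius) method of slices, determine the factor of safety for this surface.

Ordinary method of slices: FS = Σ[c'·Δl_i + (W_i cosα_i − u_i·Δl_i)·tanφ'] / Σ W_i sinα_i, with Δl_i = b_i / cosα_i.
Slice 1: Δl = 1.8/cos(-4.1°) = 1.805 m; N'_1 = 19·cos(-4.1°) − 3·1.805 = 13.5; c'Δl = 19.31; W sinα = -1.4
Slice 2: Δl = 1.7/cos12.0° = 1.738 m; N'_2 = 40·cos12.0° − 7·1.738 = 27.0; c'Δl = 18.60; W sinα = 8.3
Slice 3: Δl = 2.7/cos34.0° = 3.257 m; N'_3 = 65·cos34.0° − 8·3.257 = 27.8; c'Δl = 34.85; W sinα = 36.3
Σc'Δl = 72.8 kN/m; ΣN' = 68.3 kN/m; ΣW sinα = 43.3 kN/m
Resisting = 72.8 + 68.3·tan34.3° = 72.8 + 46.6 = 119.4 kN/m
FS = 119.4 / 43.3 = 2.756

FS = 2.76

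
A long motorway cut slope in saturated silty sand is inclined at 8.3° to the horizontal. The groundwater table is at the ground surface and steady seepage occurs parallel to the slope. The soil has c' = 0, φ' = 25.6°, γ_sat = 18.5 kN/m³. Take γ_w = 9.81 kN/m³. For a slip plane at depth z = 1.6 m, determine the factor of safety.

With seepage parallel to the slope and the water table at the surface, the effective normal stress on the slip plane uses the buoyant unit weight γ' = γ_sat − γ_w while the driving shear stress uses γ_sat:
FS = [c' + γ' z cos²β tanφ'] / [γ_sat z sinβ cosβ]
(For c' = 0 this reduces to FS = (γ'/γ_sat)·tanφ'/tanβ.)
γ' = 18.5 − 9.81 = 8.69 kN/m³
Numerator = 0.0 + 8.69·1.6·cos²8.3°·tan25.6° = 0.0 + 8.69·1.6·0.9792·0.4791 = 6.523 kPa
Denominator = 18.5·1.6·sin8.3°·cos8.3° = 18.5·1.6·0.1444·0.9895 = 4.228 kPa
FS = 6.523 / 4.228 = 1.543

FS = 1.54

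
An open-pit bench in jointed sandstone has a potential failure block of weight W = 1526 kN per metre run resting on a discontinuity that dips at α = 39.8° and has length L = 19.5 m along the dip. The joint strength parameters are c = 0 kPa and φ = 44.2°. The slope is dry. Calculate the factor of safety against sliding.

FS = 1.17

Resolving the block weight along and normal to the plane and applying the Mohr–Coulomb strength on the joint:
N' = W cosα = 1526·cos39.8° = 1172.4 kN/m
Driving force T = W sinα = 1526·sin39.8° = 976.8 kN/m
Resisting force R = c·L + N'·tanφ = 0·19.5 + 1172.4·tan44.2° = 0.0 + 1140.1 = 1140.1 kN/m
FS = R / T = 1140.1 / 976.8 = 1.167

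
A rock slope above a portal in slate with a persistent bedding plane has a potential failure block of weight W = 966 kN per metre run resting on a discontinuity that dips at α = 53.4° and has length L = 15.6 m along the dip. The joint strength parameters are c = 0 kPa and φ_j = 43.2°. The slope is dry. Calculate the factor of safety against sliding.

FS = 0.70

Resolving the block weight along and normal to the plane and applying the Mohr–Coulomb strength on the joint:
N' = W cosα = 966·cos53.4° = 576.0 kN/m
Driving force T = W sinα = 966·sin53.4° = 775.5 kN/m
Resisting force R = c·L + N'·tanφ_j = 0·15.6 + 576.0·tan43.2° = 0.0 + 540.9 = 540.9 kN/m
FS = R / T = 540.9 / 775.5 = 0.697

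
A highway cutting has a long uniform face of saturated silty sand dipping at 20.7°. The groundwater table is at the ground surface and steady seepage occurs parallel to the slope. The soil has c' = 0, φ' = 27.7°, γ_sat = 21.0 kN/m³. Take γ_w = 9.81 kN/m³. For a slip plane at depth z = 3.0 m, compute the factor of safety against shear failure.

FS = 0.74

With seepage parallel to the slope and the water table at the surface, the effective normal stress on the slip plane uses the buoyant unit weight γ' = γ_sat − γ_w while the driving shear stress uses γ_sat:
FS = [c' + γ' z cos²β tanφ'] / [γ_sat z sinβ cosβ]
(For c' = 0 this reduces to FS = (γ'/γ_sat)·tanφ'/tanβ.)
γ' = 21.0 − 9.81 = 11.19 kN/m³
Numerator = 0.0 + 11.19·3.0·cos²20.7°·tan27.7° = 0.0 + 11.19·3.0·0.8751·0.5250 = 15.423 kPa
Denominator = 21.0·3.0·sin20.7°·cos20.7° = 21.0·3.0·0.3535·0.9354 = 20.831 kPa
FS = 15.423 / 20.831 = 0.740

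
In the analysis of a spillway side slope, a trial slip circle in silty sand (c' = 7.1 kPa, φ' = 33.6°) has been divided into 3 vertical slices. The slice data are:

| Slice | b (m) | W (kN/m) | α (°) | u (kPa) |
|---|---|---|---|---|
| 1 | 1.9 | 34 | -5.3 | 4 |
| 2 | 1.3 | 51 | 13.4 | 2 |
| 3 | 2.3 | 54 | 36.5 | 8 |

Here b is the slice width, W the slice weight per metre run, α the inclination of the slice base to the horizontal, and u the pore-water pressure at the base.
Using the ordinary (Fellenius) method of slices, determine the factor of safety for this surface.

FS = 2.59

Ordinary method of slices: FS = Σ[c'·Δl_i + (W_i cosα_i − u_i·Δl_i)·tanφ'] / Σ W_i sinα_i, with Δl_i = b_i / cosα_i.
Slice 1: Δl = 1.9/cos(-5.3°) = 1.908 m; N'_1 = 34·cos(-5.3°) − 4·1.908 = 26.2; c'Δl = 13.55; W sinα = -3.1
Slice 2: Δl = 1.3/cos13.4° = 1.336 m; N'_2 = 51·cos13.4° − 2·1.336 = 46.9; c'Δl = 9.49; W sinα = 11.8
Slice 3: Δl = 2.3/cos36.5° = 2.861 m; N'_3 = 54·cos36.5° − 8·2.861 = 20.5; c'Δl = 20.31; W sinα = 32.1
Σc'Δl = 43.4 kN/m; ΣN' = 93.7 kN/m; ΣW sinα = 40.8 kN/m
Resisting = 43.4 + 93.7·tan33.6° = 43.4 + 62.2 = 105.6 kN/m
FS = 105.6 / 40.8 = 2.588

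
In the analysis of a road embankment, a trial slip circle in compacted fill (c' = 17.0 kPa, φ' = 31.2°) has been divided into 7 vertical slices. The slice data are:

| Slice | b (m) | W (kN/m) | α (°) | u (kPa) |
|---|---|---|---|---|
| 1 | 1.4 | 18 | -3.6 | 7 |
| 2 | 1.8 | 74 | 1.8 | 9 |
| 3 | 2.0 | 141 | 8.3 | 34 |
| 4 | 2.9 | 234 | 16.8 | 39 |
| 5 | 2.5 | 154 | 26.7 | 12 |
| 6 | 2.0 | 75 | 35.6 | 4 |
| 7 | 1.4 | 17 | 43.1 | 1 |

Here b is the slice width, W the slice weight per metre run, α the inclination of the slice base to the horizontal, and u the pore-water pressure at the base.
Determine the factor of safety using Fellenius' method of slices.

FS = 2.38

Ordinary method of slices: FS = Σ[c'·Δl_i + (W_i cosα_i − u_i·Δl_i)·tanφ'] / Σ W_i sinα_i, with Δl_i = b_i / cosα_i.
Slice 1: Δl = 1.4/cos(-3.6°) = 1.403 m; N'_1 = 18·cos(-3.6°) − 7·1.403 = 8.1; c'Δl = 23.85; W sinα = -1.1
Slice 2: Δl = 1.8/cos1.8° = 1.801 m; N'_2 = 74·cos1.8° − 9·1.801 = 57.8; c'Δl = 30.62; W sinα = 2.3
Slice 3: Δl = 2.0/cos8.3° = 2.021 m; N'_3 = 141·cos8.3° − 34·2.021 = 70.8; c'Δl = 34.36; W sinα = 20.4
Slice 4: Δl = 2.9/cos16.8° = 3.029 m; N'_4 = 234·cos16.8° − 39·3.029 = 105.9; c'Δl = 51.50; W sinα = 67.6
Slice 5: Δl = 2.5/cos26.7° = 2.798 m; N'_5 = 154·cos26.7° − 12·2.798 = 104.0; c'Δl = 47.57; W sinα = 69.2
Slice 6: Δl = 2.0/cos35.6° = 2.460 m; N'_6 = 75·cos35.6° − 4·2.460 = 51.1; c'Δl = 41.82; W sinα = 43.7
Slice 7: Δl = 1.4/cos43.1° = 1.917 m; N'_7 = 17·cos43.1° − 1·1.917 = 10.5; c'Δl = 32.60; W sinα = 11.6
Σc'Δl = 262.3 kN/m; ΣN' = 408.2 kN/m; ΣW sinα = 213.7 kN/m
Resisting = 262.3 + 408.2·tan31.2° = 262.3 + 247.2 = 509.5 kN/m
FS = 509.5 / 213.7 = 2.385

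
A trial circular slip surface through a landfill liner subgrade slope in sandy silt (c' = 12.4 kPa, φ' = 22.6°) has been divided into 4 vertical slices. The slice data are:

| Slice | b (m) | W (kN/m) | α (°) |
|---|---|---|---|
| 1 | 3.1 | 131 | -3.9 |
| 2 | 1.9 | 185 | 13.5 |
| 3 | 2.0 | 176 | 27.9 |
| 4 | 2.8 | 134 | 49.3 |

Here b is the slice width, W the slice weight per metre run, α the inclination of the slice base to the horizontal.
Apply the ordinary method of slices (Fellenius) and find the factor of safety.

FS = 1.72

Ordinary method of slices: FS = Σ[c'·Δl_i + (W_i cosα_i)·tanφ'] / Σ W_i sinα_i, with Δl_i = b_i / cosα_i.
Slice 1: Δl = 3.1/cos(-3.9°) = 3.107 m; N'_1 = 131·cos(-3.9°) = 130.7; c'Δl = 38.53; W sinα = -8.9
Slice 2: Δl = 1.9/cos13.5° = 1.954 m; N'_2 = 185·cos13.5° = 179.9; c'Δl = 24.23; W sinα = 43.2
Slice 3: Δl = 2.0/cos27.9° = 2.263 m; N'_3 = 176·cos27.9° = 155.5; c'Δl = 28.06; W sinα = 82.4
Slice 4: Δl = 2.8/cos49.3° = 4.294 m; N'_4 = 134·cos49.3° = 87.4; c'Δl = 53.24; W sinα = 101.6
Σc'Δl = 144.1 kN/m; ΣN' = 553.5 kN/m; ΣW sinα = 218.2 kN/m
Resisting = 144.1 + 553.5·tan22.6° = 144.1 + 230.4 = 374.5 kN/m
FS = 374.5 / 218.2 = 1.716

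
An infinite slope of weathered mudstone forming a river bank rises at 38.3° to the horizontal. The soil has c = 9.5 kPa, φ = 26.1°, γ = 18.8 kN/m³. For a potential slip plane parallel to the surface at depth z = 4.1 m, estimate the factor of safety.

For an infinite slope with a slip plane parallel to the surface (no pore pressure): FS = [c + γz cos²β tanφ] / [γz sinβ cosβ].
γz = 18.8·4.1 = 77.08 kN/m²
Numerator = 9.5 + 77.08·cos²38.3°·tan26.1° = 9.5 + 77.08·0.6159·0.4899 = 32.756 kPa
Denominator = 77.08·sin38.3°·cos38.3° = 77.08·0.6198·0.7848 = 37.491 kPa
FS = 32.756 / 37.491 = 0.874

FS = 0.87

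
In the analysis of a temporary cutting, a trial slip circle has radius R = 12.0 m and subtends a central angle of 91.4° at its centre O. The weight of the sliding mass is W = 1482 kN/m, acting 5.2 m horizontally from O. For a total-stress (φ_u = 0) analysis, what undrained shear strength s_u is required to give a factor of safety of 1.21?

FS = s_u·L_a·R / (W·d), so s_u = FS·W·d / (L_a·R).
Arc length L_a = R·θ = 12.0·(91.4°·π/180) = 12.0·1.5952 = 19.14 m
s_u = 1.21·1482·5.2 / (19.14·12.0) = 9324.7 / 229.71 = 40.59 kPa

s_u = 40.6 kPa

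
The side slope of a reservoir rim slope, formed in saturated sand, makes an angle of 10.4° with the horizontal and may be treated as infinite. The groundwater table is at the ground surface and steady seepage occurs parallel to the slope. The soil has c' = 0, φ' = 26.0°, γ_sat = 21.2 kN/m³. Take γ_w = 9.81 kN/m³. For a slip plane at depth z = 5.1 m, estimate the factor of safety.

FS = 1.43

With seepage parallel to the slope and the water table at the surface, the effective normal stress on the slip plane uses the buoyant unit weight γ' = γ_sat − γ_w while the driving shear stress uses γ_sat:
FS = [c' + γ' z cos²β tanφ'] / [γ_sat z sinβ cosβ]
(For c' = 0 this reduces to FS = (γ'/γ_sat)·tanφ'/tanβ.)
γ' = 21.2 − 9.81 = 11.39 kN/m³
Numerator = 0.0 + 11.39·5.1·cos²10.4°·tan26.0° = 0.0 + 11.39·5.1·0.9674·0.4877 = 27.409 kPa
Denominator = 21.2·5.1·sin10.4°·cos10.4° = 21.2·5.1·0.1805·0.9836 = 19.197 kPa
FS = 27.409 / 19.197 = 1.428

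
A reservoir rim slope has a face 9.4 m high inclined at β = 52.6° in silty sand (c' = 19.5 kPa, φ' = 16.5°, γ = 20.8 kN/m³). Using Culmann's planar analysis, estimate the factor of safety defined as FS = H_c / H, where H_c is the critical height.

H_c = (4c'/γ) · sinβ cosφ' / [1 − cos(β − φ')]
    = (4·19.5/20.8) · sin52.6°·cos16.5° / [1 − cos36.1°]
    = 3.750 · 0.7617 / 0.1920 = 14.88 m
FS = H_c / H = 14.88 / 9.4 = 1.583

FS = 1.58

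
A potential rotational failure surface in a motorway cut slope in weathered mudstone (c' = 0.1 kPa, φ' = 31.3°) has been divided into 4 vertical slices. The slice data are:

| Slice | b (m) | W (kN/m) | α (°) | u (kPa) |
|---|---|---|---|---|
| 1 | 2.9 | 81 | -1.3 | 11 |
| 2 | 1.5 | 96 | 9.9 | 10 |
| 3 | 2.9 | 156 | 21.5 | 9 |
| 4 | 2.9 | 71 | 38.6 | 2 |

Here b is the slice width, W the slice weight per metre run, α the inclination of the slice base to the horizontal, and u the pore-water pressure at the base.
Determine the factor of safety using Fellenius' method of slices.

FS = 1.55

Ordinary method of slices: FS = Σ[c'·Δl_i + (W_i cosα_i − u_i·Δl_i)·tanφ'] / Σ W_i sinα_i, with Δl_i = b_i / cosα_i.
Slice 1: Δl = 2.9/cos(-1.3°) = 2.901 m; N'_1 = 81·cos(-1.3°) − 11·2.901 = 49.1; c'Δl = 0.29; W sinα = -1.8
Slice 2: Δl = 1.5/cos9.9° = 1.523 m; N'_2 = 96·cos9.9° − 10·1.523 = 79.3; c'Δl = 0.15; W sinα = 16.5
Slice 3: Δl = 2.9/cos21.5° = 3.117 m; N'_3 = 156·cos21.5° − 9·3.117 = 117.1; c'Δl = 0.31; W sinα = 57.2
Slice 4: Δl = 2.9/cos38.6° = 3.711 m; N'_4 = 71·cos38.6° − 2·3.711 = 48.1; c'Δl = 0.37; W sinα = 44.3
Σc'Δl = 1.1 kN/m; ΣN' = 293.6 kN/m; ΣW sinα = 116.1 kN/m
Resisting = 1.1 + 293.6·tan31.3° = 1.1 + 178.5 = 179.6 kN/m
FS = 179.6 / 116.1 = 1.547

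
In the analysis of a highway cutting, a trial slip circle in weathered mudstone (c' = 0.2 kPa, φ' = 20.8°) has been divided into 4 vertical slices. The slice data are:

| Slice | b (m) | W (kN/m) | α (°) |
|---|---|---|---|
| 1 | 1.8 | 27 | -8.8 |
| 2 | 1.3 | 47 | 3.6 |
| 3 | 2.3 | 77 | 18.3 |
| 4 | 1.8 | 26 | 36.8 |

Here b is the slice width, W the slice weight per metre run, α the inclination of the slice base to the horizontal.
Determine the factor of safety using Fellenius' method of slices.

Ordinary method of slices: FS = Σ[c'·Δl_i + (W_i cosα_i)·tanφ'] / Σ W_i sinα_i, with Δl_i = b_i / cosα_i.
Slice 1: Δl = 1.8/cos(-8.8°) = 1.821 m; N'_1 = 27·cos(-8.8°) = 26.7; c'Δl = 0.36; W sinα = -4.1
Slice 2: Δl = 1.3/cos3.6° = 1.303 m; N'_2 = 47·cos3.6° = 46.9; c'Δl = 0.26; W sinα = 3.0
Slice 3: Δl = 2.3/cos18.3° = 2.423 m; N'_3 = 77·cos18.3° = 73.1; c'Δl = 0.48; W sinα = 24.2
Slice 4: Δl = 1.8/cos36.8° = 2.248 m; N'_4 = 26·cos36.8° = 20.8; c'Δl = 0.45; W sinα = 15.6
Σc'Δl = 1.6 kN/m; ΣN' = 167.5 kN/m; ΣW sinα = 38.6 kN/m
Resisting = 1.6 + 167.5·tan20.8° = 1.6 + 63.6 = 65.2 kN/m
FS = 65.2 / 38.6 = 1.690

FS = 1.69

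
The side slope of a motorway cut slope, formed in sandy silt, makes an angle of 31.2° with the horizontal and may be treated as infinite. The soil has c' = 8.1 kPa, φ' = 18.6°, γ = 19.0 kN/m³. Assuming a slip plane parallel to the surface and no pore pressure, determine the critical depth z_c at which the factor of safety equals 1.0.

Setting FS = 1.00 in FS = [c' + γz cos²β tanφ'] / [γz sinβ cosβ] and solving for z:
z = c' / [γ cosβ (FS·sinβ − cosβ·tanφ')]
  = 8.1 / [19.0·cos31.2°·(1.00·sin31.2° − cos31.2°·tan18.6°)]
  = 8.1 / [19.0·0.8554·(1.00·0.5180 − 0.8554·0.3365)]
  = 8.1 / 3.7406 = 2.165 m

z_c = 2.17 m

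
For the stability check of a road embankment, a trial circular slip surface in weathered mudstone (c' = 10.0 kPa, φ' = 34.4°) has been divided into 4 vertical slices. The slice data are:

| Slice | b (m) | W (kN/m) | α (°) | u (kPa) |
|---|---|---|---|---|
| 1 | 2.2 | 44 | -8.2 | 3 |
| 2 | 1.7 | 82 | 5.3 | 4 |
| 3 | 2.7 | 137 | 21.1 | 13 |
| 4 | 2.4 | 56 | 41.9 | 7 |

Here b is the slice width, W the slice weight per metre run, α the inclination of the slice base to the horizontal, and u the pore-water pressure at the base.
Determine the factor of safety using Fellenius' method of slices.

Ordinary method of slices: FS = Σ[c'·Δl_i + (W_i cosα_i − u_i·Δl_i)·tanφ'] / Σ W_i sinα_i, with Δl_i = b_i / cosα_i.
Slice 1: Δl = 2.2/cos(-8.2°) = 2.223 m; N'_1 = 44·cos(-8.2°) − 3·2.223 = 36.9; c'Δl = 22.23; W sinα = -6.3
Slice 2: Δl = 1.7/cos5.3° = 1.707 m; N'_2 = 82·cos5.3° − 4·1.707 = 74.8; c'Δl = 17.07; W sinα = 7.6
Slice 3: Δl = 2.7/cos21.1° = 2.894 m; N'_3 = 137·cos21.1° − 13·2.894 = 90.2; c'Δl = 28.94; W sinα = 49.3
Slice 4: Δl = 2.4/cos41.9° = 3.224 m; N'_4 = 56·cos41.9° − 7·3.224 = 19.1; c'Δl = 32.24; W sinα = 37.4
Σc'Δl = 100.5 kN/m; ΣN' = 221.0 kN/m; ΣW sinα = 88.0 kN/m
Resisting = 100.5 + 221.0·tan34.4° = 100.5 + 151.3 = 251.8 kN/m
FS = 251.8 / 88.0 = 2.861

FS = 2.86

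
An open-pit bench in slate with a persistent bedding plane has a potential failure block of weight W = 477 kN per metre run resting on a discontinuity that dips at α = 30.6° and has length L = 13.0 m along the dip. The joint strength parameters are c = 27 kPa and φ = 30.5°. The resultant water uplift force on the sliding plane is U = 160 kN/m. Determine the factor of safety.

FS = 2.05

Resolving the block weight along and normal to the plane and applying the Mohr–Coulomb strength on the joint:
N' = W cosα − U = 477·cos30.6° − 160 = 250.6 kN/m
Driving force T = W sinα = 477·sin30.6° = 242.8 kN/m
Resisting force R = c·L + N'·tanφ = 27·13.0 + 250.6·tan30.5° = 351.0 + 147.6 = 498.6 kN/m
FS = R / T = 498.6 / 242.8 = 2.053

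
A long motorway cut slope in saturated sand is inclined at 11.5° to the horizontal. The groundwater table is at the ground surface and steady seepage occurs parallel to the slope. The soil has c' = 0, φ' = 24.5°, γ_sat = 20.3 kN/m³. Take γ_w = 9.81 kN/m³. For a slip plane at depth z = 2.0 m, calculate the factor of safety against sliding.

FS = 1.16

With seepage parallel to the slope and the water table at the surface, the effective normal stress on the slip plane uses the buoyant unit weight γ' = γ_sat − γ_w while the driving shear stress uses γ_sat:
FS = [c' + γ' z cos²β tanφ'] / [γ_sat z sinβ cosβ]
(For c' = 0 this reduces to FS = (γ'/γ_sat)·tanφ'/tanβ.)
γ' = 20.3 − 9.81 = 10.49 kN/m³
Numerator = 0.0 + 10.49·2.0·cos²11.5°·tan24.5° = 0.0 + 10.49·2.0·0.9603·0.4557 = 9.181 kPa
Denominator = 20.3·2.0·sin11.5°·cos11.5° = 20.3·2.0·0.1994·0.9799 = 7.932 kPa
FS = 9.181 / 7.932 = 1.157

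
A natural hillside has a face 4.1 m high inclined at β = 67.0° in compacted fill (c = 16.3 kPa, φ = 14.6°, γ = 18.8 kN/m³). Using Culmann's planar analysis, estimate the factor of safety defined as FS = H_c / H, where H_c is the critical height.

FS = 1.93

H_c = (4c/γ) · sinβ cosφ / [1 − cos(β − φ)]
    = (4·16.3/18.8) · sin67.0°·cos14.6° / [1 − cos52.4°]
    = 3.468 · 0.8908 / 0.3899 = 7.92 m
FS = H_c / H = 7.92 / 4.1 = 1.933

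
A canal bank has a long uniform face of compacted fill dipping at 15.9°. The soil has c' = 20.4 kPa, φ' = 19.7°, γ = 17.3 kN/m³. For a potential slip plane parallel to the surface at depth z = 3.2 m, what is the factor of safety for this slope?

For an infinite slope with a slip plane parallel to the surface (no pore pressure): FS = [c' + γz cos²β tanφ'] / [γz sinβ cosβ].
γz = 17.3·3.2 = 55.36 kN/m²
Numerator = 20.4 + 55.36·cos²15.9°·tan19.7° = 20.4 + 55.36·0.9249·0.3581 = 38.734 kPa
Denominator = 55.36·sin15.9°·cos15.9° = 55.36·0.2740·0.9617 = 14.586 kPa
FS = 38.734 / 14.586 = 2.656

FS = 2.66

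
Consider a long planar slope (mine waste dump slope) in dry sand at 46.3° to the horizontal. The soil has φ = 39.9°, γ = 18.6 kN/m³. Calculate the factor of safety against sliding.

For a dry cohesionless infinite slope the factor of safety is FS = tanφ / tanβ.
FS = tan39.9° / tan46.3° = 0.8361 / 1.0464 = 0.799

FS = 0.80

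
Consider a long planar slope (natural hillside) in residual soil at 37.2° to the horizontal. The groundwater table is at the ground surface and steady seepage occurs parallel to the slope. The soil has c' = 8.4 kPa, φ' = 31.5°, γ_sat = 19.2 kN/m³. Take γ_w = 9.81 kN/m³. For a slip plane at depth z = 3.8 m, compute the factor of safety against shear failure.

FS = 0.63

With seepage parallel to the slope and the water table at the surface, the effective normal stress on the slip plane uses the buoyant unit weight γ' = γ_sat − γ_w while the driving shear stress uses γ_sat:
FS = [c' + γ' z cos²β tanφ'] / [γ_sat z sinβ cosβ]
γ' = 19.2 − 9.81 = 9.39 kN/m³
Numerator = 8.4 + 9.39·3.8·cos²37.2°·tan31.5° = 8.4 + 9.39·3.8·0.6345·0.6128 = 22.273 kPa
Denominator = 19.2·3.8·sin37.2°·cos37.2° = 19.2·3.8·0.6046·0.7965 = 35.136 kPa
FS = 22.273 / 35.136 = 0.634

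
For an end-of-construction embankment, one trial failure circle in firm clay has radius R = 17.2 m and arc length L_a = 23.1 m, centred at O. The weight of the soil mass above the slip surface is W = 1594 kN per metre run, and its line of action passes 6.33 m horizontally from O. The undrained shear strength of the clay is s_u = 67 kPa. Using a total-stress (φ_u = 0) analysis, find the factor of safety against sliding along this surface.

FS = 2.64

Taking moments about the centre O, the resisting moment is provided by the undrained shear strength acting along the arc:
M_R = s_u·L_a·R = 67·23.10·17.2 = 26620.4 kN·m/m
M_D = W·d = 1594·6.33 = 10090.0 kN·m/m
FS = M_R / M_D = 26620.4 / 10090.0 = 2.638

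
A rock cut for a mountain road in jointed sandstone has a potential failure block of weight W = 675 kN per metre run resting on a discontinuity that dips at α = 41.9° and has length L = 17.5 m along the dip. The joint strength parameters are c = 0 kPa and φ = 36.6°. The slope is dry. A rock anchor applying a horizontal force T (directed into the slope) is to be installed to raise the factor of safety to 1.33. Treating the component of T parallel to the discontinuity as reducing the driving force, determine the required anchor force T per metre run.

T = 152 kN/m

Resolving forces along and normal to the sliding plane, with the horizontal anchor force T adding T·sinα to the effective normal force and T·cosα acting up the plane against the driving force:
FS = [cL + (W cosα + T sinα) tanφ] / [W sinα − T cosα]
Without the anchor: N' = 502.4 kN/m, driving T_d = 450.8 kN/m, resisting R = 0·17.5 + 502.4·tan36.6° = 373.1 kN/m, FS = 0.83.
Setting FS = 1.33 and solving for T:
1.33·(450.8 − T cos41.9°) = 373.1 + T sin41.9°·tan36.6°
T·(sin41.9°·tan36.6° + 1.33·cos41.9°) = 1.33·450.8 − 373.1
T·(0.6678·0.7427 + 1.33·0.7443) = 599.5 − 373.1 = 226.4
T·1.4859 = 226.4
T = 152.4 kN/m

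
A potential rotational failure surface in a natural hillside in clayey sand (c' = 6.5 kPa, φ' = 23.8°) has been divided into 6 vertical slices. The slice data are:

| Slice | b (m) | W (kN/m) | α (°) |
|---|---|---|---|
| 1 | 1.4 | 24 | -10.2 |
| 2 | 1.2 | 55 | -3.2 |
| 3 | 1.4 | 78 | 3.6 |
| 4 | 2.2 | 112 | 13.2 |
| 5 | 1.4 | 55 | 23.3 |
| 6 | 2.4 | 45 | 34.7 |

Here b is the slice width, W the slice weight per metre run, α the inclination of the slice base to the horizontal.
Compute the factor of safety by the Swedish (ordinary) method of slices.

Ordinary method of slices: FS = Σ[c'·Δl_i + (W_i cosα_i)·tanφ'] / Σ W_i sinα_i, with Δl_i = b_i / cosα_i.
Slice 1: Δl = 1.4/cos(-10.2°) = 1.422 m; N'_1 = 24·cos(-10.2°) = 23.6; c'Δl = 9.25; W sinα = -4.3
Slice 2: Δl = 1.2/cos(-3.2°) = 1.202 m; N'_2 = 55·cos(-3.2°) = 54.9; c'Δl = 7.81; W sinα = -3.1
Slice 3: Δl = 1.4/cos3.6° = 1.403 m; N'_3 = 78·cos3.6° = 77.8; c'Δl = 9.12; W sinα = 4.9
Slice 4: Δl = 2.2/cos13.2° = 2.260 m; N'_4 = 112·cos13.2° = 109.0; c'Δl = 14.69; W sinα = 25.6
Slice 5: Δl = 1.4/cos23.3° = 1.524 m; N'_5 = 55·cos23.3° = 50.5; c'Δl = 9.91; W sinα = 21.8
Slice 6: Δl = 2.4/cos34.7° = 2.919 m; N'_6 = 45·cos34.7° = 37.0; c'Δl = 18.97; W sinα = 25.6
Σc'Δl = 69.7 kN/m; ΣN' = 352.9 kN/m; ΣW sinα = 70.5 kN/m
Resisting = 69.7 + 352.9·tan23.8° = 69.7 + 155.7 = 225.4 kN/m
FS = 225.4 / 70.5 = 3.196

FS = 3.20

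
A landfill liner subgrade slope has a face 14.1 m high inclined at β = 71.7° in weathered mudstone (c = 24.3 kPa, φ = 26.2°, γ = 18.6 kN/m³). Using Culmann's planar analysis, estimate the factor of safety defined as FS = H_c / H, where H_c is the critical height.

FS = 1.06

H_c = (4c/γ) · sinβ cosφ / [1 − cos(β − φ)]
    = (4·24.3/18.6) · sin71.7°·cos26.2° / [1 − cos45.5°]
    = 5.226 · 0.8519 / 0.2991 = 14.88 m
FS = H_c / H = 14.88 / 14.1 = 1.056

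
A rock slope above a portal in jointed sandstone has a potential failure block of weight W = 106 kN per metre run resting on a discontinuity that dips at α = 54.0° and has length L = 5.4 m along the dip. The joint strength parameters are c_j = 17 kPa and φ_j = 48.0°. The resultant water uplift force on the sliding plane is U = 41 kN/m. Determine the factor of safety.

Resolving the block weight along and normal to the plane and applying the Mohr–Coulomb strength on the joint:
N' = W cosα − U = 106·cos54.0° − 41 = 21.3 kN/m
Driving force T = W sinα = 106·sin54.0° = 85.8 kN/m
Resisting force R = c_j·L + N'·tanφ_j = 17·5.4 + 21.3·tan48.0° = 91.8 + 23.7 = 115.5 kN/m
FS = R / T = 115.5 / 85.8 = 1.346

FS = 1.35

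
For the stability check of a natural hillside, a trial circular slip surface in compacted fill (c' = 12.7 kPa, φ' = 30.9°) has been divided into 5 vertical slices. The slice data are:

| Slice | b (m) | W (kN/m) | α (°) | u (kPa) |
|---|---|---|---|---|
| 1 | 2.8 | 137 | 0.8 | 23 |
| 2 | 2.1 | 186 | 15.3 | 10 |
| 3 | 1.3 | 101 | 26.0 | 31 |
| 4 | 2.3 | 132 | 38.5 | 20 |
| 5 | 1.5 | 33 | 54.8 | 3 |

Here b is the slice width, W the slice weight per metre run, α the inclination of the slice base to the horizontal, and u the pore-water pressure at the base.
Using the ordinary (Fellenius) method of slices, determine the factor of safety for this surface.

FS = 1.72

Ordinary method of slices: FS = Σ[c'·Δl_i + (W_i cosα_i − u_i·Δl_i)·tanφ'] / Σ W_i sinα_i, with Δl_i = b_i / cosα_i.
Slice 1: Δl = 2.8/cos0.8° = 2.800 m; N'_1 = 137·cos0.8° − 23·2.800 = 72.6; c'Δl = 35.56; W sinα = 1.9
Slice 2: Δl = 2.1/cos15.3° = 2.177 m; N'_2 = 186·cos15.3° − 10·2.177 = 157.6; c'Δl = 27.65; W sinα = 49.1
Slice 3: Δl = 1.3/cos26.0° = 1.446 m; N'_3 = 101·cos26.0° − 31·1.446 = 45.9; c'Δl = 18.37; W sinα = 44.3
Slice 4: Δl = 2.3/cos38.5° = 2.939 m; N'_4 = 132·cos38.5° − 20·2.939 = 44.5; c'Δl = 37.32; W sinα = 82.2
Slice 5: Δl = 1.5/cos54.8° = 2.602 m; N'_5 = 33·cos54.8° − 3·2.602 = 11.2; c'Δl = 33.05; W sinα = 27.0
Σc'Δl = 152.0 kN/m; ΣN' = 331.9 kN/m; ΣW sinα = 204.4 kN/m
Resisting = 152.0 + 331.9·tan30.9° = 152.0 + 198.6 = 350.6 kN/m
FS = 350.6 / 204.4 = 1.715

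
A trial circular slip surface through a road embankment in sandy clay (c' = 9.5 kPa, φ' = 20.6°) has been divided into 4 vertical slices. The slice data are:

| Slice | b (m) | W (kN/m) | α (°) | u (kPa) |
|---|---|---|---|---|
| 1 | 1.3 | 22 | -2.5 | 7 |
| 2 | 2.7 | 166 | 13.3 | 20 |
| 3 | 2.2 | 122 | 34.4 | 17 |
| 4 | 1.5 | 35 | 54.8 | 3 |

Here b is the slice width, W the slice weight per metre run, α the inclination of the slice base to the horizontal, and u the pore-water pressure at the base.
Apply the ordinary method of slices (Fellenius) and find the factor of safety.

FS = 1.18

Ordinary method of slices: FS = Σ[c'·Δl_i + (W_i cosα_i − u_i·Δl_i)·tanφ'] / Σ W_i sinα_i, with Δl_i = b_i / cosα_i.
Slice 1: Δl = 1.3/cos(-2.5°) = 1.301 m; N'_1 = 22·cos(-2.5°) − 7·1.301 = 12.9; c'Δl = 12.36; W sinα = -1.0
Slice 2: Δl = 2.7/cos13.3° = 2.774 m; N'_2 = 166·cos13.3° − 20·2.774 = 106.1; c'Δl = 26.36; W sinα = 38.2
Slice 3: Δl = 2.2/cos34.4° = 2.666 m; N'_3 = 122·cos34.4° − 17·2.666 = 55.3; c'Δl = 25.33; W sinα = 68.9
Slice 4: Δl = 1.5/cos54.8° = 2.602 m; N'_4 = 35·cos54.8° − 3·2.602 = 12.4; c'Δl = 24.72; W sinα = 28.6
Σc'Δl = 88.8 kN/m; ΣN' = 186.6 kN/m; ΣW sinα = 134.8 kN/m
Resisting = 88.8 + 186.6·tan20.6° = 88.8 + 70.2 = 158.9 kN/m
FS = 158.9 / 134.8 = 1.179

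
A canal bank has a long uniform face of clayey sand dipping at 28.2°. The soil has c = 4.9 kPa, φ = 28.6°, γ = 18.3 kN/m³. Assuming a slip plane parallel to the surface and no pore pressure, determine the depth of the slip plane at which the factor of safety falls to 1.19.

z = 3.71 m

Setting FS = 1.19 in FS = [c + γz cos²β tanφ] / [γz sinβ cosβ] and solving for z:
z = c / [γ cosβ (FS·sinβ − cosβ·tanφ)]
  = 4.9 / [18.3·cos28.2°·(1.19·sin28.2° − cos28.2°·tan28.6°)]
  = 4.9 / [18.3·0.8813·(1.19·0.4726 − 0.8813·0.5452)]
  = 4.9 / 1.3198 = 3.713 m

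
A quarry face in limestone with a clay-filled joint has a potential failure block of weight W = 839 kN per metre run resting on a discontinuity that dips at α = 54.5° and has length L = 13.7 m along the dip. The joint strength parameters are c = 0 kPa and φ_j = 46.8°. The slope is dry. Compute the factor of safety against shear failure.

Resolving the block weight along and normal to the plane and applying the Mohr–Coulomb strength on the joint:
N' = W cosα = 839·cos54.5° = 487.2 kN/m
Driving force T = W sinα = 839·sin54.5° = 683.0 kN/m
Resisting force R = c·L + N'·tanφ_j = 0·13.7 + 487.2·tan46.8° = 0.0 + 518.8 = 518.8 kN/m
FS = R / T = 518.8 / 683.0 = 0.760

FS = 0.76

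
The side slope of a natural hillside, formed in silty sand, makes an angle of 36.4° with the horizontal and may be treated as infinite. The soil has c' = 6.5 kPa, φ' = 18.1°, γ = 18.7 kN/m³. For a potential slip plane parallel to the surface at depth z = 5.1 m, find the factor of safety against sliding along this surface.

FS = 0.59

For an infinite slope with a slip plane parallel to the surface (no pore pressure): FS = [c' + γz cos²β tanφ'] / [γz sinβ cosβ].
γz = 18.7·5.1 = 95.37 kN/m²
Numerator = 6.5 + 95.37·cos²36.4°·tan18.1° = 6.5 + 95.37·0.6479·0.3269 = 26.695 kPa
Denominator = 95.37·sin36.4°·cos36.4° = 95.37·0.5934·0.8049 = 45.552 kPa
FS = 26.695 / 45.552 = 0.586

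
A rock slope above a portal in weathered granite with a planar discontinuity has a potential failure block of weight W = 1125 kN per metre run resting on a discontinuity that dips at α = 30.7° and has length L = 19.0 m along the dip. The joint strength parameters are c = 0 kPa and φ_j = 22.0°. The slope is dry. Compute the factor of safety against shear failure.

FS = 0.68

Resolving the block weight along and normal to the plane and applying the Mohr–Coulomb strength on the joint:
N' = W cosα = 1125·cos30.7° = 967.3 kN/m
Driving force T = W sinα = 1125·sin30.7° = 574.4 kN/m
Resisting force R = c·L + N'·tanφ_j = 0·19.0 + 967.3·tan22.0° = 0.0 + 390.8 = 390.8 kN/m
FS = R / T = 390.8 / 574.4 = 0.680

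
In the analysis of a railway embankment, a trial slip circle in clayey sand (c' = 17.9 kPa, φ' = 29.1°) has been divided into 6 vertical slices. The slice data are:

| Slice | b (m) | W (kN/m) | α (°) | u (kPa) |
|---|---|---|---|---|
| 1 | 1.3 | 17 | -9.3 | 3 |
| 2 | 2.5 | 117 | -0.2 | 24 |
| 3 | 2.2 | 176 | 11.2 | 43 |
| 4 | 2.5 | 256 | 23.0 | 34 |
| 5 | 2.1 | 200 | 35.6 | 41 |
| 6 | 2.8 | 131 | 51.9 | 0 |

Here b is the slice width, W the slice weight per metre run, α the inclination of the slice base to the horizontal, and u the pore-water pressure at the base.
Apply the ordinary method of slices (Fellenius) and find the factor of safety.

Ordinary method of slices: FS = Σ[c'·Δl_i + (W_i cosα_i − u_i·Δl_i)·tanφ'] / Σ W_i sinα_i, with Δl_i = b_i / cosα_i.
Slice 1: Δl = 1.3/cos(-9.3°) = 1.317 m; N'_1 = 17·cos(-9.3°) − 3·1.317 = 12.8; c'Δl = 23.58; W sinα = -2.7
Slice 2: Δl = 2.5/cos(-0.2°) = 2.500 m; N'_2 = 117·cos(-0.2°) − 24·2.500 = 57.0; c'Δl = 44.75; W sinα = -0.4
Slice 3: Δl = 2.2/cos11.2° = 2.243 m; N'_3 = 176·cos11.2° − 43·2.243 = 76.2; c'Δl = 40.14; W sinα = 34.2
Slice 4: Δl = 2.5/cos23.0° = 2.716 m; N'_4 = 256·cos23.0° − 34·2.716 = 143.3; c'Δl = 48.61; W sinα = 100.0
Slice 5: Δl = 2.1/cos35.6° = 2.583 m; N'_5 = 200·cos35.6° − 41·2.583 = 56.7; c'Δl = 46.23; W sinα = 116.4
Slice 6: Δl = 2.8/cos51.9° = 4.538 m; N'_6 = 131·cos51.9° − 0·4.538 = 80.8; c'Δl = 81.23; W sinα = 103.1
Σc'Δl = 284.5 kN/m; ΣN' = 426.9 kN/m; ΣW sinα = 350.6 kN/m
Resisting = 284.5 + 426.9·tan29.1° = 284.5 + 237.6 = 522.2 kN/m
FS = 522.2 / 350.6 = 1.489

FS = 1.49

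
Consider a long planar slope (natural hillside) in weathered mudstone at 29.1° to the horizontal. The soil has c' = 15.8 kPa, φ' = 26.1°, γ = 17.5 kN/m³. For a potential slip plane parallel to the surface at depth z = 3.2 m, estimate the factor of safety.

FS = 1.54

For an infinite slope with a slip plane parallel to the surface (no pore pressure): FS = [c' + γz cos²β tanφ'] / [γz sinβ cosβ].
γz = 17.5·3.2 = 56.00 kN/m²
Numerator = 15.8 + 56.00·cos²29.1°·tan26.1° = 15.8 + 56.00·0.7635·0.4899 = 36.745 kPa
Denominator = 56.00·sin29.1°·cos29.1° = 56.00·0.4863·0.8738 = 23.797 kPa
FS = 36.745 / 23.797 = 1.544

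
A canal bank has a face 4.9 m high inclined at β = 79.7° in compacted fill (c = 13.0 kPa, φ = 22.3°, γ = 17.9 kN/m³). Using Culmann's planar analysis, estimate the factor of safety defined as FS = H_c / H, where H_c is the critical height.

H_c = (4c/γ) · sinβ cosφ / [1 − cos(β − φ)]
    = (4·13.0/17.9) · sin79.7°·cos22.3° / [1 − cos57.4°]
    = 2.905 · 0.9103 / 0.4612 = 5.73 m
FS = H_c / H = 5.73 / 4.9 = 1.170

FS = 1.17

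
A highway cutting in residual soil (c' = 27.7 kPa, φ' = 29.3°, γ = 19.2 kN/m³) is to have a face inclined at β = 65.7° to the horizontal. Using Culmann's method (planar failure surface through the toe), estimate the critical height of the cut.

H_c = 23.51 m

Culmann's analysis gives the critical failure plane at α_cr = (β + φ')/2 = (65.7 + 29.3)/2 = 47.5°, and the critical height
H_c = (4c'/γ) · sinβ cosφ' / [1 − cos(β − φ')]
    = (4·27.7/19.2) · sin65.7°·cos29.3° / [1 − cos(36.4°)]
    = 5.771 · 0.9114·0.8721 / [1 − 0.8049]
    = 5.771 · 0.7948 / 0.1951
    = 23.51 m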